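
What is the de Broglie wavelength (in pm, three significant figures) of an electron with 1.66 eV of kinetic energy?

λ = 952 pm

KE = 1.66 eV = 2.659 × 10⁻¹⁹ J.
p = √(2mKE) = √(2 × 9.109 × 10⁻³¹ × 2.659 × 10⁻¹⁹) = 6.960 × 10⁻²⁵ kg·m/s.
λ = h/p = 6.626 × 10⁻³⁴ / 6.960 × 10⁻²⁵ = 9.52 × 10⁻¹⁰ m = 952 pm.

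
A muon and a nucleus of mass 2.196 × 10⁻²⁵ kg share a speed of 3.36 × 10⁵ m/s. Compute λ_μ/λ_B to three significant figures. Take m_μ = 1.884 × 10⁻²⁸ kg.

At fixed v, p = mv so λ = h/(mv) ∝ 1/m.
λ_μ/λ_B = m_B/m_μ = 2.196 × 10⁻²⁵/1.884 × 10⁻²⁸ = 1170.

λ_μ/λ_B = 1170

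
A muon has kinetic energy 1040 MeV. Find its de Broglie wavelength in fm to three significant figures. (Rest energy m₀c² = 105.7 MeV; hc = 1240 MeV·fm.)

Total energy E = KE + m₀c² = 1040 + 105.7 = 1145.7 MeV.
(pc)² = E² − (m₀c²)² = (1145.7)² − (105.7)² = 1.301 × 10⁶ MeV², so pc = 1141 MeV.
λ = hc/(pc) = 1240 MeV·fm / 1141 MeV = 1.09 fm.

λ = 1.09 fm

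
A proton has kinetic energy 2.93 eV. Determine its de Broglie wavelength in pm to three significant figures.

KE = 2.93 eV = 4.694 × 10⁻¹⁹ J.
p = √(2mKE) = √(2 × 1.673 × 10⁻²⁷ × 4.694 × 10⁻¹⁹) = 3.963 × 10⁻²³ kg·m/s.
λ = h/p = 6.626 × 10⁻³⁴ / 3.963 × 10⁻²³ = 1.67 × 10⁻¹¹ m = 16.7 pm.

λ = 16.7 pm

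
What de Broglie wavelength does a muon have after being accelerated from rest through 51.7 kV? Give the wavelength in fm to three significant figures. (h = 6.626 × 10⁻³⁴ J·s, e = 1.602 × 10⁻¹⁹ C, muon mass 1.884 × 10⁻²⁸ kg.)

λ = 375 fm

KE = eV = 1.602 × 10⁻¹⁹ × 5.170 × 10⁴ = 8.282 × 10⁻¹⁵ J.
p = √(2mKE) = √(2 × 1.884 × 10⁻²⁸ × 8.282 × 10⁻¹⁵) = 1.767 × 10⁻²¹ kg·m/s.
λ = h/p = 6.626 × 10⁻³⁴ / 1.767 × 10⁻²¹ = 3.75 × 10⁻¹³ m = 375 fm.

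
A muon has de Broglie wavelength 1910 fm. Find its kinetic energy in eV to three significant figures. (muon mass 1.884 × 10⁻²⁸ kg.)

KE = 1990 eV

p = h/λ = 6.626 × 10⁻³⁴ / 1.910 × 10⁻¹² = 3.469 × 10⁻²² kg·m/s.
KE = p²/(2m) = (3.469 × 10⁻²²)² / (2 × 1.884 × 10⁻²⁸) = 3.194 × 10⁻¹⁶ J = 1990 eV.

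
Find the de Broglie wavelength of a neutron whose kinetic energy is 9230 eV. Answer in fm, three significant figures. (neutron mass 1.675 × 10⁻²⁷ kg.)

KE = 9230 eV = 1.479 × 10⁻¹⁵ J.
p = √(2mKE) = √(2 × 1.675 × 10⁻²⁷ × 1.479 × 10⁻¹⁵) = 2.226 × 10⁻²¹ kg·m/s.
λ = h/p = 6.626 × 10⁻³⁴ / 2.226 × 10⁻²¹ = 2.98 × 10⁻¹³ m = 298 fm.

λ = 298 fm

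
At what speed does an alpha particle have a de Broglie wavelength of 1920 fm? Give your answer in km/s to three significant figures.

v = 51.9 km/s

p = h/λ = 6.626 × 10⁻³⁴ / 1.920 × 10⁻¹² = 3.451 × 10⁻²² kg·m/s.
v = p/m = 3.451 × 10⁻²² / 6.645 × 10⁻²⁷ = 5.19 × 10⁴ m/s = 51.9 km/s.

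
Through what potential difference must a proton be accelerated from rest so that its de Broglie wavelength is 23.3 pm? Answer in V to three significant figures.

V = 1.51 V

p = h/λ = 6.626 × 10⁻³⁴ / 2.330 × 10⁻¹¹ = 2.844 × 10⁻²³ kg·m/s.
KE = p²/(2m) = 2.417 × 10⁻¹⁹ J.
V = KE/e = 2.417 × 10⁻¹⁹ / (1.602 × 10⁻¹⁹) = 1.51 V.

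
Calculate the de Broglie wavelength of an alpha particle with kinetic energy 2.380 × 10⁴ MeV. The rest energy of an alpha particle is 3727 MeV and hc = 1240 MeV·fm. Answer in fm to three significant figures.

Total energy E = KE + m₀c² = 2.380 × 10⁴ + 3727 = 27527 MeV.
(pc)² = E² − (m₀c²)² = (27527)² − (3727)² = 7.438 × 10⁸ MeV², so pc = 2.727 × 10⁴ MeV.
λ = hc/(pc) = 1240 MeV·fm / 2.727 × 10⁴ MeV = 0.0455 fm.

λ = 0.0455 fm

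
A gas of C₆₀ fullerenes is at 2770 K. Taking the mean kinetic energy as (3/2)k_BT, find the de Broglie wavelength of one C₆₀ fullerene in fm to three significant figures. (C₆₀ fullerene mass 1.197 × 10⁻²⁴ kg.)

KE = (3/2)k_BT = 1.5 × 1.381 × 10⁻²³ × 2770 = 5.738 × 10⁻²⁰ J.
p = √(2mKE) = √(2 × 1.197 × 10⁻²⁴ × 5.738 × 10⁻²⁰) = 3.706 × 10⁻²² kg·m/s.
λ = h/p = 1.79 × 10⁻¹² m = 1790 fm.

λ = 1790 fm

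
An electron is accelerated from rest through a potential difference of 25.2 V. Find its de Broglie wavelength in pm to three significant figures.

λ = 244 pm

KE = eV = 1.602 × 10⁻¹⁹ × 25.20 = 4.037 × 10⁻¹⁸ J.
p = √(2mKE) = √(2 × 9.109 × 10⁻³¹ × 4.037 × 10⁻¹⁸) = 2.712 × 10⁻²⁴ kg·m/s.
λ = h/p = 6.626 × 10⁻³⁴ / 2.712 × 10⁻²⁴ = 2.44 × 10⁻¹⁰ m = 244 pm.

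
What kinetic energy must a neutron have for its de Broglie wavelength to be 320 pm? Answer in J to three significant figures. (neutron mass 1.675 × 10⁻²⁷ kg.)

KE = 1.28 × 10⁻²¹ J

p = h/λ = 6.626 × 10⁻³⁴ / 3.200 × 10⁻¹⁰ = 2.071 × 10⁻²⁴ kg·m/s.
KE = p²/(2m) = (2.071 × 10⁻²⁴)² / (2 × 1.675 × 10⁻²⁷) = 1.280 × 10⁻²¹ J = 1.28 × 10⁻²¹ J.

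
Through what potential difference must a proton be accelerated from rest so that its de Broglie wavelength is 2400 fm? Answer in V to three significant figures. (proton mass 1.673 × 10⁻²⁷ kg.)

V = 142 V

p = h/λ = 6.626 × 10⁻³⁴ / 2.400 × 10⁻¹² = 2.761 × 10⁻²² kg·m/s.
KE = p²/(2m) = 2.278 × 10⁻¹⁷ J.
V = KE/e = 2.278 × 10⁻¹⁷ / (1.602 × 10⁻¹⁹) = 142 V.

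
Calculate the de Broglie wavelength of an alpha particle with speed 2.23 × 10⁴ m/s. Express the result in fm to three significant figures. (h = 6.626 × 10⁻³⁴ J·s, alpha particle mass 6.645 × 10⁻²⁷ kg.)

p = mv = 6.645 × 10⁻²⁷ × 2.23 × 10⁴ = 1.482 × 10⁻²² kg·m/s.
λ = h/p = 6.626 × 10⁻³⁴ / 1.482 × 10⁻²² = 4.47 × 10⁻¹² m = 4470 fm.

λ = 4470 fm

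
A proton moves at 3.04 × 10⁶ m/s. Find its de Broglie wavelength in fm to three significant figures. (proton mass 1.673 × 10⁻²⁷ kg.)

λ = 130 fm

p = mv = 1.673 × 10⁻²⁷ × 3.04 × 10⁶ = 5.086 × 10⁻²¹ kg·m/s.
λ = h/p = 6.626 × 10⁻³⁴ / 5.086 × 10⁻²¹ = 1.30 × 10⁻¹³ m = 130 fm.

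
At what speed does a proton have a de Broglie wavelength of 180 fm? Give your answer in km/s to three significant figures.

p = h/λ = 6.626 × 10⁻³⁴ / 1.800 × 10⁻¹³ = 3.681 × 10⁻²¹ kg·m/s.
v = p/m = 3.681 × 10⁻²¹ / 1.673 × 10⁻²⁷ = 2.20 × 10⁶ m/s = 2200 km/s.

v = 2200 km/s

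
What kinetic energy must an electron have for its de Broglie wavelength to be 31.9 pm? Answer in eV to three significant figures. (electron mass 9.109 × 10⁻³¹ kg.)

p = h/λ = 6.626 × 10⁻³⁴ / 3.190 × 10⁻¹¹ = 2.077 × 10⁻²³ kg·m/s.
KE = p²/(2m) = (2.077 × 10⁻²³)² / (2 × 9.109 × 10⁻³¹) = 2.368 × 10⁻¹⁶ J = 1480 eV.

KE = 1480 eV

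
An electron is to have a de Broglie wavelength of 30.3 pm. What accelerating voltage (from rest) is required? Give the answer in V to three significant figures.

V = 1640 V

p = h/λ = 6.626 × 10⁻³⁴ / 3.030 × 10⁻¹¹ = 2.187 × 10⁻²³ kg·m/s.
KE = p²/(2m) = 2.625 × 10⁻¹⁶ J.
V = KE/e = 2.625 × 10⁻¹⁶ / (1.602 × 10⁻¹⁹) = 1640 V.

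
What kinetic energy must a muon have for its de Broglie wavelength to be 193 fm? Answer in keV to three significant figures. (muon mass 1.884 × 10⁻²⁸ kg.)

KE = 195 keV

p = h/λ = 6.626 × 10⁻³⁴ / 1.930 × 10⁻¹³ = 3.433 × 10⁻²¹ kg·m/s.
KE = p²/(2m) = (3.433 × 10⁻²¹)² / (2 × 1.884 × 10⁻²⁸) = 3.128 × 10⁻¹⁴ J = 195 keV.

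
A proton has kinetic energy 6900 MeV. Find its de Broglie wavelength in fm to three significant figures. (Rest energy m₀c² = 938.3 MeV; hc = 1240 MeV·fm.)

λ = 0.159 fm

Total energy E = KE + m₀c² = 6900 + 938.3 = 7838.3 MeV.
(pc)² = E² − (m₀c²)² = (7838.3)² − (938.3)² = 6.056 × 10⁷ MeV², so pc = 7782 MeV.
λ = hc/(pc) = 1240 MeV·fm / 7782 MeV = 0.159 fm.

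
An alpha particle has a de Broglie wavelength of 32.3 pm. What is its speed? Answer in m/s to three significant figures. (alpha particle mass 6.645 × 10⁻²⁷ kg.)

p = h/λ = 6.626 × 10⁻³⁴ / 3.230 × 10⁻¹¹ = 2.051 × 10⁻²³ kg·m/s.
v = p/m = 2.051 × 10⁻²³ / 6.645 × 10⁻²⁷ = 3.09 × 10³ m/s = 3090 m/s.

v = 3090 m/s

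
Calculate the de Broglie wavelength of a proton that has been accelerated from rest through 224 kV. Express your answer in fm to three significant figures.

KE = eV = 1.602 × 10⁻¹⁹ × 2.240 × 10⁵ = 3.588 × 10⁻¹⁴ J.
p = √(2mKE) = √(2 × 1.673 × 10⁻²⁷ × 3.588 × 10⁻¹⁴) = 1.096 × 10⁻²⁰ kg·m/s.
λ = h/p = 6.626 × 10⁻³⁴ / 1.096 × 10⁻²⁰ = 6.05 × 10⁻¹⁴ m = 60.5 fm.

λ = 60.5 fm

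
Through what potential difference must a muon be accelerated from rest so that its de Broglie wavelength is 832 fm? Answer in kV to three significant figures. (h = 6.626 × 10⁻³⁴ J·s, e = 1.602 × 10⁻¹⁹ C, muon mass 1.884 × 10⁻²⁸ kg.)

V = 10.5 kV

p = h/λ = 6.626 × 10⁻³⁴ / 8.320 × 10⁻¹³ = 7.964 × 10⁻²² kg·m/s.
KE = p²/(2m) = 1.683 × 10⁻¹⁵ J.
V = KE/e = 1.683 × 10⁻¹⁵ / (1.602 × 10⁻¹⁹) = 10.5 kV.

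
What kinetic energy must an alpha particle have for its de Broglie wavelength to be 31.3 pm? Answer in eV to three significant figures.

KE = 0.210 eV

p = h/λ = 6.626 × 10⁻³⁴ / 3.130 × 10⁻¹¹ = 2.117 × 10⁻²³ kg·m/s.
KE = p²/(2m) = (2.117 × 10⁻²³)² / (2 × 6.645 × 10⁻²⁷) = 3.372 × 10⁻²⁰ J = 0.210 eV.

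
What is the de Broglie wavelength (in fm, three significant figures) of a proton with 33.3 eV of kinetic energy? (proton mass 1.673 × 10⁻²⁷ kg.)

λ = 4960 fm

KE = 33.3 eV = 5.335 × 10⁻¹⁸ J.
p = √(2mKE) = √(2 × 1.673 × 10⁻²⁷ × 5.335 × 10⁻¹⁸) = 1.336 × 10⁻²² kg·m/s.
λ = h/p = 6.626 × 10⁻³⁴ / 1.336 × 10⁻²² = 4.96 × 10⁻¹² m = 4960 fm.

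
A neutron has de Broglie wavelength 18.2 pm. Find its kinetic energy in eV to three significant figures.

KE = 2.47 eV

p = h/λ = 6.626 × 10⁻³⁴ / 1.820 × 10⁻¹¹ = 3.641 × 10⁻²³ kg·m/s.
KE = p²/(2m) = (3.641 × 10⁻²³)² / (2 × 1.675 × 10⁻²⁷) = 3.957 × 10⁻¹⁹ J = 2.47 eV.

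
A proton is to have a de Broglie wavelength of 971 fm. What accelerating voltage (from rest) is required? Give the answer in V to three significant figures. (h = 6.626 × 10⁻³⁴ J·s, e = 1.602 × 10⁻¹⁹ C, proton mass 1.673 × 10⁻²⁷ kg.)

p = h/λ = 6.626 × 10⁻³⁴ / 9.710 × 10⁻¹³ = 6.824 × 10⁻²² kg·m/s.
KE = p²/(2m) = 1.392 × 10⁻¹⁶ J.
V = KE/e = 1.392 × 10⁻¹⁶ / (1.602 × 10⁻¹⁹) = 869 V.

V = 869 V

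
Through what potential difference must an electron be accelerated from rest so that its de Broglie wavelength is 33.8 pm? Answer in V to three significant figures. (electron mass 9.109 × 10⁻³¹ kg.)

V = 1320 V

p = h/λ = 6.626 × 10⁻³⁴ / 3.380 × 10⁻¹¹ = 1.960 × 10⁻²³ kg·m/s.
KE = p²/(2m) = 2.109 × 10⁻¹⁶ J.
V = KE/e = 2.109 × 10⁻¹⁶ / (1.602 × 10⁻¹⁹) = 1320 V.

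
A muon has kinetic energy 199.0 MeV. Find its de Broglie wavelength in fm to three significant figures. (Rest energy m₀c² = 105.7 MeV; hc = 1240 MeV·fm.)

λ = 4.34 fm

Total energy E = KE + m₀c² = 199.0 + 105.7 = 304.7 MeV.
(pc)² = E² − (m₀c²)² = (304.7)² − (105.7)² = 8.167 × 10⁴ MeV², so pc = 285.8 MeV.
λ = hc/(pc) = 1240 MeV·fm / 285.8 MeV = 4.34 fm.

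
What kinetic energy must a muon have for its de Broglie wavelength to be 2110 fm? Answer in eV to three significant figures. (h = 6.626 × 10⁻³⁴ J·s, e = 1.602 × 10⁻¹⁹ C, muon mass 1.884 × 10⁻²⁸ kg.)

p = h/λ = 6.626 × 10⁻³⁴ / 2.110 × 10⁻¹² = 3.140 × 10⁻²² kg·m/s.
KE = p²/(2m) = (3.140 × 10⁻²²)² / (2 × 1.884 × 10⁻²⁸) = 2.617 × 10⁻¹⁶ J = 1630 eV.

KE = 1630 eV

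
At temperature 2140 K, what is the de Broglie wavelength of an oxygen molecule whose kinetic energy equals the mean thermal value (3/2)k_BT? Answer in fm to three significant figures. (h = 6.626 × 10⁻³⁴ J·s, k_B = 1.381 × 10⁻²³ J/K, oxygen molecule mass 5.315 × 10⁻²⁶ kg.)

KE = (3/2)k_BT = 1.5 × 1.381 × 10⁻²³ × 2140 = 4.433 × 10⁻²⁰ J.
p = √(2mKE) = √(2 × 5.315 × 10⁻²⁶ × 4.433 × 10⁻²⁰) = 6.865 × 10⁻²³ kg·m/s.
λ = h/p = 9.65 × 10⁻¹² m = 9650 fm.

λ = 9650 fm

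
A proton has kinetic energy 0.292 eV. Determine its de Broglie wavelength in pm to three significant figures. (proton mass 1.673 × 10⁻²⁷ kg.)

λ = 53.0 pm

KE = 0.292 eV = 4.678 × 10⁻²⁰ J.
p = √(2mKE) = √(2 × 1.673 × 10⁻²⁷ × 4.678 × 10⁻²⁰) = 1.251 × 10⁻²³ kg·m/s.
λ = h/p = 6.626 × 10⁻³⁴ / 1.251 × 10⁻²³ = 5.30 × 10⁻¹¹ m = 53.0 pm.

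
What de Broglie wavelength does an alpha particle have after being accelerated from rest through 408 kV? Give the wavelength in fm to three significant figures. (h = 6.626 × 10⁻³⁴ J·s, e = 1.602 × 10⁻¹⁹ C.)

λ = 15.9 fm

KE = 2eV = 2 × 1.602 × 10⁻¹⁹ × 4.080 × 10⁵ = 1.307 × 10⁻¹³ J.
p = √(2mKE) = √(2 × 6.645 × 10⁻²⁷ × 1.307 × 10⁻¹³) = 4.168 × 10⁻²⁰ kg·m/s.
λ = h/p = 6.626 × 10⁻³⁴ / 4.168 × 10⁻²⁰ = 1.59 × 10⁻¹⁴ m = 15.9 fm.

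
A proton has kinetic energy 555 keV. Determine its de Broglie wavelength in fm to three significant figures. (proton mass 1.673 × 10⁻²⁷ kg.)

λ = 38.4 fm

KE = 555 keV = 8.891 × 10⁻¹⁴ J.
p = √(2mKE) = √(2 × 1.673 × 10⁻²⁷ × 8.891 × 10⁻¹⁴) = 1.725 × 10⁻²⁰ kg·m/s.
λ = h/p = 6.626 × 10⁻³⁴ / 1.725 × 10⁻²⁰ = 3.84 × 10⁻¹⁴ m = 38.4 fm.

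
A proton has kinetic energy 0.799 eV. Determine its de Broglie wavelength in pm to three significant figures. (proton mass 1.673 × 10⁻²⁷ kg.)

KE = 0.799 eV = 1.280 × 10⁻¹⁹ J.
p = √(2mKE) = √(2 × 1.673 × 10⁻²⁷ × 1.280 × 10⁻¹⁹) = 2.070 × 10⁻²³ kg·m/s.
λ = h/p = 6.626 × 10⁻³⁴ / 2.070 × 10⁻²³ = 3.20 × 10⁻¹¹ m = 32.0 pm.

λ = 32.0 pm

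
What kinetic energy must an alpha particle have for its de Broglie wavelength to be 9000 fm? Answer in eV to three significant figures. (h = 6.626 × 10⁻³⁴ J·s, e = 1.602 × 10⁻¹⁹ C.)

p = h/λ = 6.626 × 10⁻³⁴ / 9.000 × 10⁻¹² = 7.362 × 10⁻²³ kg·m/s.
KE = p²/(2m) = (7.362 × 10⁻²³)² / (2 × 6.645 × 10⁻²⁷) = 4.078 × 10⁻¹⁹ J = 2.55 eV.

KE = 2.55 eV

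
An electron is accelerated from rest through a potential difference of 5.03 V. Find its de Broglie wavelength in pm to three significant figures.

KE = eV = 1.602 × 10⁻¹⁹ × 5.030 = 8.058 × 10⁻¹⁹ J.
p = √(2mKE) = √(2 × 9.109 × 10⁻³¹ × 8.058 × 10⁻¹⁹) = 1.212 × 10⁻²⁴ kg·m/s.
λ = h/p = 6.626 × 10⁻³⁴ / 1.212 × 10⁻²⁴ = 5.47 × 10⁻¹⁰ m = 547 pm.

λ = 547 pm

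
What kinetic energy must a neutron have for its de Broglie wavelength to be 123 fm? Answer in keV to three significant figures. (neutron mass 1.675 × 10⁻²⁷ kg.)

p = h/λ = 6.626 × 10⁻³⁴ / 1.230 × 10⁻¹³ = 5.387 × 10⁻²¹ kg·m/s.
KE = p²/(2m) = (5.387 × 10⁻²¹)² / (2 × 1.675 × 10⁻²⁷) = 8.663 × 10⁻¹⁵ J = 54.1 keV.

KE = 54.1 keV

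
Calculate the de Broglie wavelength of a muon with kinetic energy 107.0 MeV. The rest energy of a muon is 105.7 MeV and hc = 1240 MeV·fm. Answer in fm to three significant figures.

λ = 6.72 fm

Total energy E = KE + m₀c² = 107.0 + 105.7 = 212.7 MeV.
(pc)² = E² − (m₀c²)² = (212.7)² − (105.7)² = 3.407 × 10⁴ MeV², so pc = 184.6 MeV.
λ = hc/(pc) = 1240 MeV·fm / 184.6 MeV = 6.72 fm.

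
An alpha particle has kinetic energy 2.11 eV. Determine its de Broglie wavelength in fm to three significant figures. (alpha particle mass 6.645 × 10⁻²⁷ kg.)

λ = 9890 fm

KE = 2.11 eV = 3.380 × 10⁻¹⁹ J.
p = √(2mKE) = √(2 × 6.645 × 10⁻²⁷ × 3.380 × 10⁻¹⁹) = 6.702 × 10⁻²³ kg·m/s.
λ = h/p = 6.626 × 10⁻³⁴ / 6.702 × 10⁻²³ = 9.89 × 10⁻¹² m = 9890 fm.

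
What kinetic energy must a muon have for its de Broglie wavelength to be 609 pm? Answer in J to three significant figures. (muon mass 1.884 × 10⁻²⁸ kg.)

KE = 3.14 × 10⁻²¹ J

p = h/λ = 6.626 × 10⁻³⁴ / 6.090 × 10⁻¹⁰ = 1.088 × 10⁻²⁴ kg·m/s.
KE = p²/(2m) = (1.088 × 10⁻²⁴)² / (2 × 1.884 × 10⁻²⁸) = 3.142 × 10⁻²¹ J = 3.14 × 10⁻²¹ J.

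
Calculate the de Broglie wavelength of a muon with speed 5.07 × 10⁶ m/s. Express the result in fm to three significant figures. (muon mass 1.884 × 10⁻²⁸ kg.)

λ = 694 fm

p = mv = 1.884 × 10⁻²⁸ × 5.07 × 10⁶ = 9.552 × 10⁻²² kg·m/s.
λ = h/p = 6.626 × 10⁻³⁴ / 9.552 × 10⁻²² = 6.94 × 10⁻¹³ m = 694 fm.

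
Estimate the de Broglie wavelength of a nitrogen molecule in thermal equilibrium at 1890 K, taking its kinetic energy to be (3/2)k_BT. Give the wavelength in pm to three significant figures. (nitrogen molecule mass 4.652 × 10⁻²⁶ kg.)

λ = 11.0 pm

KE = (3/2)k_BT = 1.5 × 1.381 × 10⁻²³ × 1890 = 3.915 × 10⁻²⁰ J.
p = √(2mKE) = √(2 × 4.652 × 10⁻²⁶ × 3.915 × 10⁻²⁰) = 6.035 × 10⁻²³ kg·m/s.
λ = h/p = 1.10 × 10⁻¹¹ m = 11.0 pm.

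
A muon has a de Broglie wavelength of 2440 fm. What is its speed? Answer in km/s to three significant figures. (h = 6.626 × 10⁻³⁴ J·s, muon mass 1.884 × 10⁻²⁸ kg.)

v = 1440 km/s

p = h/λ = 6.626 × 10⁻³⁴ / 2.440 × 10⁻¹² = 2.716 × 10⁻²² kg·m/s.
v = p/m = 2.716 × 10⁻²² / 1.884 × 10⁻²⁸ = 1.44 × 10⁶ m/s = 1440 km/s.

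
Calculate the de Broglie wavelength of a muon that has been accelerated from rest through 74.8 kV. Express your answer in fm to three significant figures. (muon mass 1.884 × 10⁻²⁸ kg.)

KE = eV = 1.602 × 10⁻¹⁹ × 7.480 × 10⁴ = 1.198 × 10⁻¹⁴ J.
p = √(2mKE) = √(2 × 1.884 × 10⁻²⁸ × 1.198 × 10⁻¹⁴) = 2.125 × 10⁻²¹ kg·m/s.
λ = h/p = 6.626 × 10⁻³⁴ / 2.125 × 10⁻²¹ = 3.12 × 10⁻¹³ m = 312 fm.

λ = 312 fm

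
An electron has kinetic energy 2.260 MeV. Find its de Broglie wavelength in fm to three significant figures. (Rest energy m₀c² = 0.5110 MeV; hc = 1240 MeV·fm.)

Total energy E = KE + m₀c² = 2.260 + 0.5110 = 2.7710 MeV.
(pc)² = E² − (m₀c²)² = (2.7710)² − (0.5110)² = 7.417 MeV², so pc = 2.723 MeV.
λ = hc/(pc) = 1240 MeV·fm / 2.723 MeV = 455 fm.

λ = 455 fm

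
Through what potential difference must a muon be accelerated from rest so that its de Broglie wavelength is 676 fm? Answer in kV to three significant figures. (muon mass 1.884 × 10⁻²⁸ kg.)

V = 15.9 kV

p = h/λ = 6.626 × 10⁻³⁴ / 6.760 × 10⁻¹³ = 9.802 × 10⁻²² kg·m/s.
KE = p²/(2m) = 2.550 × 10⁻¹⁵ J.
V = KE/e = 2.550 × 10⁻¹⁵ / (1.602 × 10⁻¹⁹) = 15.9 kV.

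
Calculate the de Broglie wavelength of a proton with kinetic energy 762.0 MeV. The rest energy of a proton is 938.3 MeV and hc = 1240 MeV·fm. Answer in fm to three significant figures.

Total energy E = KE + m₀c² = 762.0 + 938.3 = 1700.3 MeV.
(pc)² = E² − (m₀c²)² = (1700.3)² − (938.3)² = 2.011 × 10⁶ MeV², so pc = 1418 MeV.
λ = hc/(pc) = 1240 MeV·fm / 1418 MeV = 0.874 fm.

λ = 0.874 fm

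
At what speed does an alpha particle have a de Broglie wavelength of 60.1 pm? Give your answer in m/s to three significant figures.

p = h/λ = 6.626 × 10⁻³⁴ / 6.010 × 10⁻¹¹ = 1.102 × 10⁻²³ kg·m/s.
v = p/m = 1.102 × 10⁻²³ / 6.645 × 10⁻²⁷ = 1.66 × 10³ m/s = 1660 m/s.

v = 1660 m/s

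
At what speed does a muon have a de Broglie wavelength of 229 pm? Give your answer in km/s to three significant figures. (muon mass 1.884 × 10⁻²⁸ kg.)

v = 15.4 km/s

p = h/λ = 6.626 × 10⁻³⁴ / 2.290 × 10⁻¹⁰ = 2.893 × 10⁻²⁴ kg·m/s.
v = p/m = 2.893 × 10⁻²⁴ / 1.884 × 10⁻²⁸ = 1.54 × 10⁴ m/s = 15.4 km/s.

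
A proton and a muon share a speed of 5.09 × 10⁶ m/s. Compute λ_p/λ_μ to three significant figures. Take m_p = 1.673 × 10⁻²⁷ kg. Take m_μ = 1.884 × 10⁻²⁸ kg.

At fixed v, p = mv so λ = h/(mv) ∝ 1/m.
λ_p/λ_μ = m_μ/m_p = 1.884 × 10⁻²⁸/1.673 × 10⁻²⁷ = 0.113.

λ_p/λ_μ = 0.113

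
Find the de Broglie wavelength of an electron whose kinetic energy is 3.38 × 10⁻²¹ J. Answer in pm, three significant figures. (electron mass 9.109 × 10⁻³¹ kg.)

p = √(2mKE) = √(2 × 9.109 × 10⁻³¹ × 3.380 × 10⁻²¹) = 7.847 × 10⁻²⁶ kg·m/s.
λ = h/p = 6.626 × 10⁻³⁴ / 7.847 × 10⁻²⁶ = 8.44 × 10⁻⁹ m = 8440 pm.

λ = 8440 pm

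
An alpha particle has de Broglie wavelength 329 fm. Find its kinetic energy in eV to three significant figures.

p = h/λ = 6.626 × 10⁻³⁴ / 3.290 × 10⁻¹³ = 2.014 × 10⁻²¹ kg·m/s.
KE = p²/(2m) = (2.014 × 10⁻²¹)² / (2 × 6.645 × 10⁻²⁷) = 3.052 × 10⁻¹⁶ J = 1910 eV.

KE = 1910 eV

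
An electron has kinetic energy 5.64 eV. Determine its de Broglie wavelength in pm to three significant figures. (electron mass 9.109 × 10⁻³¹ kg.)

λ = 516 pm

KE = 5.64 eV = 9.035 × 10⁻¹⁹ J.
p = √(2mKE) = √(2 × 9.109 × 10⁻³¹ × 9.035 × 10⁻¹⁹) = 1.283 × 10⁻²⁴ kg·m/s.
λ = h/p = 6.626 × 10⁻³⁴ / 1.283 × 10⁻²⁴ = 5.16 × 10⁻¹⁰ m = 516 pm.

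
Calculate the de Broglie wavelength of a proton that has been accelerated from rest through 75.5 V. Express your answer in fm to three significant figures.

KE = eV = 1.602 × 10⁻¹⁹ × 75.50 = 1.210 × 10⁻¹⁷ J.
p = √(2mKE) = √(2 × 1.673 × 10⁻²⁷ × 1.210 × 10⁻¹⁷) = 2.012 × 10⁻²² kg·m/s.
λ = h/p = 6.626 × 10⁻³⁴ / 2.012 × 10⁻²² = 3.29 × 10⁻¹² m = 3290 fm.

λ = 3290 fm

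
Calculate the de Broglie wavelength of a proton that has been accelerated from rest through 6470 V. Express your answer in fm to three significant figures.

KE = eV = 1.602 × 10⁻¹⁹ × 6470 = 1.036 × 10⁻¹⁵ J.
p = √(2mKE) = √(2 × 1.673 × 10⁻²⁷ × 1.036 × 10⁻¹⁵) = 1.862 × 10⁻²¹ kg·m/s.
λ = h/p = 6.626 × 10⁻³⁴ / 1.862 × 10⁻²¹ = 3.56 × 10⁻¹³ m = 356 fm.

λ = 356 fm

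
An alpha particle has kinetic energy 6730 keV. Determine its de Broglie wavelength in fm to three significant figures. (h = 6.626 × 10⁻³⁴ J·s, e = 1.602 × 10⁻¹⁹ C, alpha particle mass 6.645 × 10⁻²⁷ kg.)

KE = 6730 keV = 1.078 × 10⁻¹² J.
p = √(2mKE) = √(2 × 6.645 × 10⁻²⁷ × 1.078 × 10⁻¹²) = 1.197 × 10⁻¹⁹ kg·m/s.
λ = h/p = 6.626 × 10⁻³⁴ / 1.197 × 10⁻¹⁹ = 5.54 × 10⁻¹⁵ m = 5.54 fm.

λ = 5.54 fm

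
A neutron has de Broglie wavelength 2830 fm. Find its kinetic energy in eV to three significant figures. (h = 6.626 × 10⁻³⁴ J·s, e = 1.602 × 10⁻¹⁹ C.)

KE = 102 eV

p = h/λ = 6.626 × 10⁻³⁴ / 2.830 × 10⁻¹² = 2.341 × 10⁻²² kg·m/s.
KE = p²/(2m) = (2.341 × 10⁻²²)² / (2 × 1.675 × 10⁻²⁷) = 1.636 × 10⁻¹⁷ J = 102 eV.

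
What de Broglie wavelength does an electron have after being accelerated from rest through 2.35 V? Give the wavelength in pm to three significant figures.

λ = 800 pm

KE = eV = 1.602 × 10⁻¹⁹ × 2.350 = 3.765 × 10⁻¹⁹ J.
p = √(2mKE) = √(2 × 9.109 × 10⁻³¹ × 3.765 × 10⁻¹⁹) = 8.282 × 10⁻²⁵ kg·m/s.
λ = h/p = 6.626 × 10⁻³⁴ / 8.282 × 10⁻²⁵ = 8.00 × 10⁻¹⁰ m = 800 pm.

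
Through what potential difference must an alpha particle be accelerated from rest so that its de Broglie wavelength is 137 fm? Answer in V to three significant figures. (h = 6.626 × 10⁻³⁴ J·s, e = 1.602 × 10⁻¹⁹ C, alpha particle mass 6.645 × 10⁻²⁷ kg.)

V = 5490 V

p = h/λ = 6.626 × 10⁻³⁴ / 1.370 × 10⁻¹³ = 4.836 × 10⁻²¹ kg·m/s.
KE = p²/(2m) = 1.760 × 10⁻¹⁵ J.
V = KE/2e = 1.760 × 10⁻¹⁵ / (2 × 1.602 × 10⁻¹⁹) = 5490 V.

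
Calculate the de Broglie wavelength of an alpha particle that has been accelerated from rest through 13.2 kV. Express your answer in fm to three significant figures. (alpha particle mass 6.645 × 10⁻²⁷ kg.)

KE = 2eV = 2 × 1.602 × 10⁻¹⁹ × 1.320 × 10⁴ = 4.229 × 10⁻¹⁵ J.
p = √(2mKE) = √(2 × 6.645 × 10⁻²⁷ × 4.229 × 10⁻¹⁵) = 7.497 × 10⁻²¹ kg·m/s.
λ = h/p = 6.626 × 10⁻³⁴ / 7.497 × 10⁻²¹ = 8.84 × 10⁻¹⁴ m = 88.4 fm.

λ = 88.4 fm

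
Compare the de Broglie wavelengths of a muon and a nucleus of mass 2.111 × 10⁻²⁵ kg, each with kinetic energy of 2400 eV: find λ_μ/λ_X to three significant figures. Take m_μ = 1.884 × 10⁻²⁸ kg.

λ_μ/λ_X = 33.5

At fixed KE, p = √(2mKE) so λ = h/p ∝ 1/√m.
λ_μ/λ_X = √(m_X/m_μ) = √(2.111 × 10⁻²⁵/1.884 × 10⁻²⁸) = √(1120) = 33.5.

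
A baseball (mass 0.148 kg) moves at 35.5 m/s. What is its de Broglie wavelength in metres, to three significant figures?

p = mv = 0.148 × 35.5 = 5.254 kg·m/s.
λ = h/p = 6.626 × 10⁻³⁴ / 5.254 = 1.26 × 10⁻³⁴ m.

λ = 1.26 × 10⁻³⁴ m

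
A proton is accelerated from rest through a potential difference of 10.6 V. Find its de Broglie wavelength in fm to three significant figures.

KE = eV = 1.602 × 10⁻¹⁹ × 10.60 = 1.698 × 10⁻¹⁸ J.
p = √(2mKE) = √(2 × 1.673 × 10⁻²⁷ × 1.698 × 10⁻¹⁸) = 7.538 × 10⁻²³ kg·m/s.
λ = h/p = 6.626 × 10⁻³⁴ / 7.538 × 10⁻²³ = 8.79 × 10⁻¹² m = 8790 fm.

λ = 8790 fm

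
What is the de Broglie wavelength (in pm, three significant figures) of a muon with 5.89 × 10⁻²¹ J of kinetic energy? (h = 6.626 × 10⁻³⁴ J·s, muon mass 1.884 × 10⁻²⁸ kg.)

p = √(2mKE) = √(2 × 1.884 × 10⁻²⁸ × 5.890 × 10⁻²¹) = 1.490 × 10⁻²⁴ kg·m/s.
λ = h/p = 6.626 × 10⁻³⁴ / 1.490 × 10⁻²⁴ = 4.45 × 10⁻¹⁰ m = 445 pm.

λ = 445 pm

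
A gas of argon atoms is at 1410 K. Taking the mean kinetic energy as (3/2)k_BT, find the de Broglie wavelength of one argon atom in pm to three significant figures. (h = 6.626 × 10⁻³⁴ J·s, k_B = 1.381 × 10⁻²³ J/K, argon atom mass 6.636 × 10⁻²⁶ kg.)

λ = 10.6 pm

KE = (3/2)k_BT = 1.5 × 1.381 × 10⁻²³ × 1410 = 2.921 × 10⁻²⁰ J.
p = √(2mKE) = √(2 × 6.636 × 10⁻²⁶ × 2.921 × 10⁻²⁰) = 6.226 × 10⁻²³ kg·m/s.
λ = h/p = 1.06 × 10⁻¹¹ m = 10.6 pm.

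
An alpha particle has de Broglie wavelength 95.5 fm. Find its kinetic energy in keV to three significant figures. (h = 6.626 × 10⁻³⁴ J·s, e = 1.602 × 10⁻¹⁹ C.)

KE = 22.6 keV

p = h/λ = 6.626 × 10⁻³⁴ / 9.550 × 10⁻¹⁴ = 6.938 × 10⁻²¹ kg·m/s.
KE = p²/(2m) = (6.938 × 10⁻²¹)² / (2 × 6.645 × 10⁻²⁷) = 3.622 × 10⁻¹⁵ J = 22.6 keV.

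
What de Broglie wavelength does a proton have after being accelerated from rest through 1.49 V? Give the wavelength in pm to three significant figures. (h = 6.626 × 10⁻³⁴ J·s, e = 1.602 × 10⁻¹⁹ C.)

KE = eV = 1.602 × 10⁻¹⁹ × 1.490 = 2.387 × 10⁻¹⁹ J.
p = √(2mKE) = √(2 × 1.673 × 10⁻²⁷ × 2.387 × 10⁻¹⁹) = 2.826 × 10⁻²³ kg·m/s.
λ = h/p = 6.626 × 10⁻³⁴ / 2.826 × 10⁻²³ = 2.34 × 10⁻¹¹ m = 23.4 pm.

λ = 23.4 pm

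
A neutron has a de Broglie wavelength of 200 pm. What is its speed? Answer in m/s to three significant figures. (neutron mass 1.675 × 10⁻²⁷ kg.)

p = h/λ = 6.626 × 10⁻³⁴ / 2.000 × 10⁻¹⁰ = 3.313 × 10⁻²⁴ kg·m/s.
v = p/m = 3.313 × 10⁻²⁴ / 1.675 × 10⁻²⁷ = 1.98 × 10³ m/s = 1980 m/s.

v = 1980 m/s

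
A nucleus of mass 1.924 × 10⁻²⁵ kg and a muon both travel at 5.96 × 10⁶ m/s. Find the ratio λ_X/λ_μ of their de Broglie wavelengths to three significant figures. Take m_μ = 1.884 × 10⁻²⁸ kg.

λ_X/λ_μ = 9.79 × 10⁻⁴

At fixed v, p = mv so λ = h/(mv) ∝ 1/m.
λ_X/λ_μ = m_μ/m_X = 1.884 × 10⁻²⁸/1.924 × 10⁻²⁵ = 9.79 × 10⁻⁴.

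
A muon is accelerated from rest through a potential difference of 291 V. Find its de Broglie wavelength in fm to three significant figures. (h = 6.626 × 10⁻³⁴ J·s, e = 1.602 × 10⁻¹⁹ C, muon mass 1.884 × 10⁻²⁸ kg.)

λ = 5000 fm

KE = eV = 1.602 × 10⁻¹⁹ × 291.0 = 4.662 × 10⁻¹⁷ J.
p = √(2mKE) = √(2 × 1.884 × 10⁻²⁸ × 4.662 × 10⁻¹⁷) = 1.325 × 10⁻²² kg·m/s.
λ = h/p = 6.626 × 10⁻³⁴ / 1.325 × 10⁻²² = 5.00 × 10⁻¹² m = 5000 fm.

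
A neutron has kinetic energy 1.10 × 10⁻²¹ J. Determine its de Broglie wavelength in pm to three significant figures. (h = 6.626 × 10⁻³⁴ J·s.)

p = √(2mKE) = √(2 × 1.675 × 10⁻²⁷ × 1.100 × 10⁻²¹) = 1.920 × 10⁻²⁴ kg·m/s.
λ = h/p = 6.626 × 10⁻³⁴ / 1.920 × 10⁻²⁴ = 3.45 × 10⁻¹⁰ m = 345 pm.

λ = 345 pm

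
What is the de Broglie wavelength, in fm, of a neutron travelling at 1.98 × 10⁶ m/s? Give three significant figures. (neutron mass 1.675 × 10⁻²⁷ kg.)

λ = 200 fm

p = mv = 1.675 × 10⁻²⁷ × 1.98 × 10⁶ = 3.317 × 10⁻²¹ kg·m/s.
λ = h/p = 6.626 × 10⁻³⁴ / 3.317 × 10⁻²¹ = 2.00 × 10⁻¹³ m = 200 fm.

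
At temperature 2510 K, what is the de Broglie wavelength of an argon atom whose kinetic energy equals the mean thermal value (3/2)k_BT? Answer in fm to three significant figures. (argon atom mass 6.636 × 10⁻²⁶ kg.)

KE = (3/2)k_BT = 1.5 × 1.381 × 10⁻²³ × 2510 = 5.199 × 10⁻²⁰ J.
p = √(2mKE) = √(2 × 6.636 × 10⁻²⁶ × 5.199 × 10⁻²⁰) = 8.307 × 10⁻²³ kg·m/s.
λ = h/p = 7.98 × 10⁻¹² m = 7980 fm.

λ = 7980 fm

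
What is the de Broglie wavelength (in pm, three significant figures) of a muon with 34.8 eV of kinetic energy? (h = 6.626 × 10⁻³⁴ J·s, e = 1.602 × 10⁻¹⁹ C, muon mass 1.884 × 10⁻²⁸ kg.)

KE = 34.8 eV = 5.575 × 10⁻¹⁸ J.
p = √(2mKE) = √(2 × 1.884 × 10⁻²⁸ × 5.575 × 10⁻¹⁸) = 4.583 × 10⁻²³ kg·m/s.
λ = h/p = 6.626 × 10⁻³⁴ / 4.583 × 10⁻²³ = 1.45 × 10⁻¹¹ m = 14.5 pm.

λ = 14.5 pm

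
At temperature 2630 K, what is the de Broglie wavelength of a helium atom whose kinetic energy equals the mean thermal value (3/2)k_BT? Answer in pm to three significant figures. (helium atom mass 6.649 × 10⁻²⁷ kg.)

λ = 24.6 pm

KE = (3/2)k_BT = 1.5 × 1.381 × 10⁻²³ × 2630 = 5.448 × 10⁻²⁰ J.
p = √(2mKE) = √(2 × 6.649 × 10⁻²⁷ × 5.448 × 10⁻²⁰) = 2.692 × 10⁻²³ kg·m/s.
λ = h/p = 2.46 × 10⁻¹¹ m = 24.6 pm.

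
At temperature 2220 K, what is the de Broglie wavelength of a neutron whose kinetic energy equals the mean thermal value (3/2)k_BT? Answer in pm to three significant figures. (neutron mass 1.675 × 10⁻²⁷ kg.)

λ = 53.4 pm

KE = (3/2)k_BT = 1.5 × 1.381 × 10⁻²³ × 2220 = 4.599 × 10⁻²⁰ J.
p = √(2mKE) = √(2 × 1.675 × 10⁻²⁷ × 4.599 × 10⁻²⁰) = 1.241 × 10⁻²³ kg·m/s.
λ = h/p = 5.34 × 10⁻¹¹ m = 53.4 pm.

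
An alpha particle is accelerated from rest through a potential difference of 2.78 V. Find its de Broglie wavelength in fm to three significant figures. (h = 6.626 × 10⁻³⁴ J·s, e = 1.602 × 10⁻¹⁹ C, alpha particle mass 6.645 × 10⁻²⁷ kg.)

KE = 2eV = 2 × 1.602 × 10⁻¹⁹ × 2.780 = 8.907 × 10⁻¹⁹ J.
p = √(2mKE) = √(2 × 6.645 × 10⁻²⁷ × 8.907 × 10⁻¹⁹) = 1.088 × 10⁻²² kg·m/s.
λ = h/p = 6.626 × 10⁻³⁴ / 1.088 × 10⁻²² = 6.09 × 10⁻¹² m = 6090 fm.

λ = 6090 fm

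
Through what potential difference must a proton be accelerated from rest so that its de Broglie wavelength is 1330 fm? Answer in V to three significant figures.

V = 463 V

p = h/λ = 6.626 × 10⁻³⁴ / 1.330 × 10⁻¹² = 4.982 × 10⁻²² kg·m/s.
KE = p²/(2m) = 7.418 × 10⁻¹⁷ J.
V = KE/e = 7.418 × 10⁻¹⁷ / (1.602 × 10⁻¹⁹) = 463 V.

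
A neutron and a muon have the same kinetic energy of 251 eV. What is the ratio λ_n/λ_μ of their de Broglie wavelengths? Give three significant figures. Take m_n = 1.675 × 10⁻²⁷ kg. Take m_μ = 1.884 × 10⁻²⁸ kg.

At fixed KE, p = √(2mKE) so λ = h/p ∝ 1/√m.
λ_n/λ_μ = √(m_μ/m_n) = √(1.884 × 10⁻²⁸/1.675 × 10⁻²⁷) = √(0.1125) = 0.335.

λ_n/λ_μ = 0.335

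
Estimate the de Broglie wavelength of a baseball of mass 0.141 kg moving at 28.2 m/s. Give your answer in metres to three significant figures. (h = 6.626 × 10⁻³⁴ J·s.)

p = mv = 0.141 × 28.2 = 3.976 kg·m/s.
λ = h/p = 6.626 × 10⁻³⁴ / 3.976 = 1.67 × 10⁻³⁴ m.

λ = 1.67 × 10⁻³⁴ m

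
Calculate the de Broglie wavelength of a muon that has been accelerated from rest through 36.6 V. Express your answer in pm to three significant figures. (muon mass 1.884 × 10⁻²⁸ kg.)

λ = 14.1 pm

KE = eV = 1.602 × 10⁻¹⁹ × 36.60 = 5.863 × 10⁻¹⁸ J.
p = √(2mKE) = √(2 × 1.884 × 10⁻²⁸ × 5.863 × 10⁻¹⁸) = 4.700 × 10⁻²³ kg·m/s.
λ = h/p = 6.626 × 10⁻³⁴ / 4.700 × 10⁻²³ = 1.41 × 10⁻¹¹ m = 14.1 pm.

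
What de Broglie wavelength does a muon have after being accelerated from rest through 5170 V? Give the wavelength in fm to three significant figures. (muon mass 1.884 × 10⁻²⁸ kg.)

λ = 1190 fm

KE = eV = 1.602 × 10⁻¹⁹ × 5170 = 8.282 × 10⁻¹⁶ J.
p = √(2mKE) = √(2 × 1.884 × 10⁻²⁸ × 8.282 × 10⁻¹⁶) = 5.586 × 10⁻²² kg·m/s.
λ = h/p = 6.626 × 10⁻³⁴ / 5.586 × 10⁻²² = 1.19 × 10⁻¹² m = 1190 fm.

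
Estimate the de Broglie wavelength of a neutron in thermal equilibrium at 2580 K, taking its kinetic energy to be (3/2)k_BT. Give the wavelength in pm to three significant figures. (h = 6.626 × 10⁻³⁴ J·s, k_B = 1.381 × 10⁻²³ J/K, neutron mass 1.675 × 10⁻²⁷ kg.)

KE = (3/2)k_BT = 1.5 × 1.381 × 10⁻²³ × 2580 = 5.344 × 10⁻²⁰ J.
p = √(2mKE) = √(2 × 1.675 × 10⁻²⁷ × 5.344 × 10⁻²⁰) = 1.338 × 10⁻²³ kg·m/s.
λ = h/p = 4.95 × 10⁻¹¹ m = 49.5 pm.

λ = 49.5 pm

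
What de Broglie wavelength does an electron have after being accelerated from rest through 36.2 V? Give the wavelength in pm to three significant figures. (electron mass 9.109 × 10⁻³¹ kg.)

λ = 204 pm

KE = eV = 1.602 × 10⁻¹⁹ × 36.20 = 5.799 × 10⁻¹⁸ J.
p = √(2mKE) = √(2 × 9.109 × 10⁻³¹ × 5.799 × 10⁻¹⁸) = 3.250 × 10⁻²⁴ kg·m/s.
λ = h/p = 6.626 × 10⁻³⁴ / 3.250 × 10⁻²⁴ = 2.04 × 10⁻¹⁰ m = 204 pm.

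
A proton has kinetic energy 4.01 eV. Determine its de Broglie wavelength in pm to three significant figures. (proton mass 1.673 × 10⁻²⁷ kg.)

KE = 4.01 eV = 6.424 × 10⁻¹⁹ J.
p = √(2mKE) = √(2 × 1.673 × 10⁻²⁷ × 6.424 × 10⁻¹⁹) = 4.636 × 10⁻²³ kg·m/s.
λ = h/p = 6.626 × 10⁻³⁴ / 4.636 × 10⁻²³ = 1.43 × 10⁻¹¹ m = 14.3 pm.

λ = 14.3 pm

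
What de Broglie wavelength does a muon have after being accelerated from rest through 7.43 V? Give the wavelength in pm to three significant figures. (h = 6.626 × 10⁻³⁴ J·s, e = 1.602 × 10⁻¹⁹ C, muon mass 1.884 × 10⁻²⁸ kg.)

λ = 31.3 pm

KE = eV = 1.602 × 10⁻¹⁹ × 7.430 = 1.190 × 10⁻¹⁸ J.
p = √(2mKE) = √(2 × 1.884 × 10⁻²⁸ × 1.190 × 10⁻¹⁸) = 2.118 × 10⁻²³ kg·m/s.
λ = h/p = 6.626 × 10⁻³⁴ / 2.118 × 10⁻²³ = 3.13 × 10⁻¹¹ m = 31.3 pm.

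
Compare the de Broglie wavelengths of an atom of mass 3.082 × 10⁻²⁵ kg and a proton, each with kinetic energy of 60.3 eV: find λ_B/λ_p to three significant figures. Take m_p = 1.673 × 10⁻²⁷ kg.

At fixed KE, p = √(2mKE) so λ = h/p ∝ 1/√m.
λ_B/λ_p = √(m_p/m_B) = √(1.673 × 10⁻²⁷/3.082 × 10⁻²⁵) = √(5.428 × 10⁻³) = 0.0737.

λ_B/λ_p = 0.0737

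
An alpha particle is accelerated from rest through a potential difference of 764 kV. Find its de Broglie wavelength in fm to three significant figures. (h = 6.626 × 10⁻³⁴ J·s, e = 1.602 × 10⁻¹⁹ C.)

KE = 2eV = 2 × 1.602 × 10⁻¹⁹ × 7.640 × 10⁵ = 2.448 × 10⁻¹³ J.
p = √(2mKE) = √(2 × 6.645 × 10⁻²⁷ × 2.448 × 10⁻¹³) = 5.704 × 10⁻²⁰ kg·m/s.
λ = h/p = 6.626 × 10⁻³⁴ / 5.704 × 10⁻²⁰ = 1.16 × 10⁻¹⁴ m = 11.6 fm.

λ = 11.6 fm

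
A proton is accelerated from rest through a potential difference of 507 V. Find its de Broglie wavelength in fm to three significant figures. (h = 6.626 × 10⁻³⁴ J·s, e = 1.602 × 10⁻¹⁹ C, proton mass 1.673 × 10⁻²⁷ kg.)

λ = 1270 fm

KE = eV = 1.602 × 10⁻¹⁹ × 507.0 = 8.122 × 10⁻¹⁷ J.
p = √(2mKE) = √(2 × 1.673 × 10⁻²⁷ × 8.122 × 10⁻¹⁷) = 5.213 × 10⁻²² kg·m/s.
λ = h/p = 6.626 × 10⁻³⁴ / 5.213 × 10⁻²² = 1.27 × 10⁻¹² m = 1270 fm.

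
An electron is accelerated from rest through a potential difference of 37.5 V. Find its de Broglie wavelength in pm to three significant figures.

λ = 200 pm

KE = eV = 1.602 × 10⁻¹⁹ × 37.50 = 6.008 × 10⁻¹⁸ J.
p = √(2mKE) = √(2 × 9.109 × 10⁻³¹ × 6.008 × 10⁻¹⁸) = 3.308 × 10⁻²⁴ kg·m/s.
λ = h/p = 6.626 × 10⁻³⁴ / 3.308 × 10⁻²⁴ = 2.00 × 10⁻¹⁰ m = 200 pm.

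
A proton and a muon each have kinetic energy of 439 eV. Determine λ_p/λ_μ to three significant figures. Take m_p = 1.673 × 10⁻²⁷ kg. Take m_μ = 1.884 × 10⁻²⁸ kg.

At fixed KE, p = √(2mKE) so λ = h/p ∝ 1/√m.
λ_p/λ_μ = √(m_μ/m_p) = √(1.884 × 10⁻²⁸/1.673 × 10⁻²⁷) = √(0.1126) = 0.336.

λ_p/λ_μ = 0.336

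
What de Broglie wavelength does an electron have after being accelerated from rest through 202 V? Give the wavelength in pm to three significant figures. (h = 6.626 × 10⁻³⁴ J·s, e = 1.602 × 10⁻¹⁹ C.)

KE = eV = 1.602 × 10⁻¹⁹ × 202.0 = 3.236 × 10⁻¹⁷ J.
p = √(2mKE) = √(2 × 9.109 × 10⁻³¹ × 3.236 × 10⁻¹⁷) = 7.678 × 10⁻²⁴ kg·m/s.
λ = h/p = 6.626 × 10⁻³⁴ / 7.678 × 10⁻²⁴ = 8.63 × 10⁻¹¹ m = 86.3 pm.

λ = 86.3 pm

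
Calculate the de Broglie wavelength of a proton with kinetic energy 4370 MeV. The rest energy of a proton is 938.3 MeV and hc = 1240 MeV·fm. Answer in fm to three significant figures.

λ = 0.237 fm

Total energy E = KE + m₀c² = 4370 + 938.3 = 5308.3 MeV.
(pc)² = E² − (m₀c²)² = (5308.3)² − (938.3)² = 2.730 × 10⁷ MeV², so pc = 5225 MeV.
λ = hc/(pc) = 1240 MeV·fm / 5225 MeV = 0.237 fm.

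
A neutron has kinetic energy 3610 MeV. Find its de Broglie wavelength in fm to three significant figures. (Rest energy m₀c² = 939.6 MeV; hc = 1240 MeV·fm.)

Total energy E = KE + m₀c² = 3610 + 939.6 = 4549.6 MeV.
(pc)² = E² − (m₀c²)² = (4549.6)² − (939.6)² = 1.982 × 10⁷ MeV², so pc = 4452 MeV.
λ = hc/(pc) = 1240 MeV·fm / 4452 MeV = 0.279 fm.

λ = 0.279 fm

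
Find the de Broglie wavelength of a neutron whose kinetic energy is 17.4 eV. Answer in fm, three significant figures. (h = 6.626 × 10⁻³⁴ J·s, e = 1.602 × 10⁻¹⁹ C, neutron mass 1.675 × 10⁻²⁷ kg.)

λ = 6860 fm

KE = 17.4 eV = 2.787 × 10⁻¹⁸ J.
p = √(2mKE) = √(2 × 1.675 × 10⁻²⁷ × 2.787 × 10⁻¹⁸) = 9.663 × 10⁻²³ kg·m/s.
λ = h/p = 6.626 × 10⁻³⁴ / 9.663 × 10⁻²³ = 6.86 × 10⁻¹² m = 6860 fm.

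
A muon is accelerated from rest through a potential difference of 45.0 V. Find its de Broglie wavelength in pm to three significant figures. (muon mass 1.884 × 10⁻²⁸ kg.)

KE = eV = 1.602 × 10⁻¹⁹ × 45.00 = 7.209 × 10⁻¹⁸ J.
p = √(2mKE) = √(2 × 1.884 × 10⁻²⁸ × 7.209 × 10⁻¹⁸) = 5.212 × 10⁻²³ kg·m/s.
λ = h/p = 6.626 × 10⁻³⁴ / 5.212 × 10⁻²³ = 1.27 × 10⁻¹¹ m = 12.7 pm.

λ = 12.7 pm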